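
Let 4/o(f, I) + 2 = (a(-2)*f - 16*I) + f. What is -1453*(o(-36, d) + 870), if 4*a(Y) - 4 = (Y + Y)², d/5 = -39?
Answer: -1834226516/1451 ≈ -1.2641e+6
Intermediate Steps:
d = -195 (d = 5*(-39) = -195)
a(Y) = 1 + Y² (a(Y) = 1 + (Y + Y)²/4 = 1 + (2*Y)²/4 = 1 + (4*Y²)/4 = 1 + Y²)
o(f, I) = 4/(-2 - 16*I + 6*f) (o(f, I) = 4/(-2 + (((1 + (-2)²)*f - 16*I) + f)) = 4/(-2 + (((1 + 4)*f - 16*I) + f)) = 4/(-2 + ((5*f - 16*I) + f)) = 4/(-2 + ((-16*I + 5*f) + f)) = 4/(-2 + (-16*I + 6*f)) = 4/(-2 - 16*I + 6*f))
-1453*(o(-36, d) + 870) = -1453*(2/(-1 - 8*(-195) + 3*(-36)) + 870) = -1453*(2/(-1 + 1560 - 108) + 870) = -1453*(2/1451 + 870) = -1453*1262372/1451 = -1834226516/1451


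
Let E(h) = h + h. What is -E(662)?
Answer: -1324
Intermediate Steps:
E(h) = 2*h
-E(662) = -2*662 = -1*1324 = -1324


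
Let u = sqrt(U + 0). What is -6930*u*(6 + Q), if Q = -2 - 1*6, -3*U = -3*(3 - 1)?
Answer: 13860*sqrt(2) ≈ 19601.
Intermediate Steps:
U = 2 (U = -(-1)*(3 - 1) = -(-1)*2 = -1/3*(-6) = 2)
Q = -8 (Q = -2 - 6 = -8)
u = sqrt(2) (u = sqrt(2 + 0) = sqrt(2) ≈ 1.4142)
-6930*u*(6 + Q) = -6930*sqrt(2)*(6 - 8) = -6930*sqrt(2)*(-2) = -(-13860)*sqrt(2) = 13860*sqrt(2)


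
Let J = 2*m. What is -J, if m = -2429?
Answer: 4858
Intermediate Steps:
J = -4858 (J = 2*(-2429) = -4858)
-J = -1*(-4858) = 4858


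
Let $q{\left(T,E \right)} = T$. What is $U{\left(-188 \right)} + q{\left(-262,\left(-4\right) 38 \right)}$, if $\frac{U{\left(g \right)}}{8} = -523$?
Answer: $-4446$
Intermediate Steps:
$U{\left(g \right)} = -4184$ ($U{\left(g \right)} = 8 \left(-523\right) = -4184$)
$U{\left(-188 \right)} + q{\left(-262,\left(-4\right) 38 \right)} = -4184 - 262 = -4446$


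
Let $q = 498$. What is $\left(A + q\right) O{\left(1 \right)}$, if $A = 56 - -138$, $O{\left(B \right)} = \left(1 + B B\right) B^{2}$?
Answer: $1384$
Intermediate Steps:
$O{\left(B \right)} = B^{2} \left(1 + B^{2}\right)$ ($O{\left(B \right)} = \left(1 + B^{2}\right) B^{2} = B^{2} \left(1 + B^{2}\right)$)
$A = 194$ ($A = 56 + 138 = 194$)
$\left(A + q\right) O{\left(1 \right)} = \left(194 + 498\right) \left(1^{2} + 1^{4}\right) = 692 \left(1 + 1\right) = 692 \cdot 2 = 1384$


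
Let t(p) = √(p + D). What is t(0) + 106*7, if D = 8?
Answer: 742 + 2*√2 ≈ 744.83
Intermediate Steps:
t(p) = √(8 + p) (t(p) = √(p + 8) = √(8 + p))
t(0) + 106*7 = √(8 + 0) + 106*7 = √8 + 742 = 2*√2 + 742 = 742 + 2*√2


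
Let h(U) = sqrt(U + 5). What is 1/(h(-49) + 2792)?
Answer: 698/1948827 - I*sqrt(11)/3897654 ≈ 0.00035816 - 8.5093e-7*I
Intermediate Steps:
h(U) = sqrt(5 + U)
1/(h(-49) + 2792) = 1/(sqrt(5 - 49) + 2792) = 1/(sqrt(-44) + 2792) = 1/(2*I*sqrt(11) + 2792) = 1/(2792 + 2*I*sqrt(11))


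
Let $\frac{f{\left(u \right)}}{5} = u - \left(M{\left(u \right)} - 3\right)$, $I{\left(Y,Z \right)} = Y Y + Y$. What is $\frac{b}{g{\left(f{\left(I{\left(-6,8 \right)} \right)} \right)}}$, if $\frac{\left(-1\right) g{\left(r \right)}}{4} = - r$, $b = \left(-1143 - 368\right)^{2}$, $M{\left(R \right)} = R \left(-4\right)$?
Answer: $\frac{2283121}{3060} \approx 746.12$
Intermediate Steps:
$M{\left(R \right)} = - 4 R$
$b = 2283121$ ($b = \left(-1511\right)^{2} = 2283121$)
$I{\left(Y,Z \right)} = Y + Y^{2}$ ($I{\left(Y,Z \right)} = Y^{2} + Y = Y + Y^{2}$)
$f{\left(u \right)} = 15 + 25 u$ ($f{\left(u \right)} = 5 \left(u - \left(- 4 u - 3\right)\right) = 5 \left(u - \left(-3 - 4 u\right)\right) = 5 \left(u + \left(3 + 4 u\right)\right) = 5 \left(3 + 5 u\right) = 15 + 25 u$)
$g{\left(r \right)} = 4 r$ ($g{\left(r \right)} = - 4 \left(- r\right) = 4 r$)
$\frac{b}{g{\left(f{\left(I{\left(-6,8 \right)} \right)} \right)}} = \frac{2283121}{4 \left(15 + 25 \left(- 6 \left(1 - 6\right)\right)\right)} = \frac{2283121}{4 \left(15 + 25 \left(\left(-6\right) \left(-5\right)\right)\right)} = \frac{2283121}{4 \left(15 + 25 \cdot 30\right)} = \frac{2283121}{4 \left(15 + 750\right)} = \frac{2283121}{4 \cdot 765} = \frac{2283121}{3060}$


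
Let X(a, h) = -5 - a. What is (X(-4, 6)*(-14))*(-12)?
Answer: -168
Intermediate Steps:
(X(-4, 6)*(-14))*(-12) = ((-5 - 1*(-4))*(-14))*(-12) = ((-5 + 4)*(-14))*(-12) = -1*(-14)*(-12) = 14*(-12) = -168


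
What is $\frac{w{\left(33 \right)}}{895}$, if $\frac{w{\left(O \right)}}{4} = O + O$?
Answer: $\frac{264}{895} \approx 0.29497$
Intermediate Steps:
$w{\left(O \right)} = 8 O$ ($w{\left(O \right)} = 4 \left(O + O\right) = 4 \cdot 2 O = 8 O$)
$\frac{w{\left(33 \right)}}{895} = \frac{8 \cdot 33}{895} = 264 \cdot \frac{1}{895} = \frac{264}{895}$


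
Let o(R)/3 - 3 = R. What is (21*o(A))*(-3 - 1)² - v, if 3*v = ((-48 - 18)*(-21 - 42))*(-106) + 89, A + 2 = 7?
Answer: 464851/3 ≈ 1.5495e+5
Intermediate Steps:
A = 5 (A = -2 + 7 = 5)
o(R) = 9 + 3*R
v = -440659/3 (v = (((-48 - 18)*(-21 - 42))*(-106) + 89)/3 = (-66*(-63)*(-106) + 89)/3 = (4158*(-106) + 89)/3 = (-440748 + 89)/3 = (⅓)*(-440659) = -440659/3 ≈ -1.4689e+5)
(21*o(A))*(-3 - 1)² - v = (21*(9 + 3*5))*(-3 - 1)² - 1*(-440659/3) = (21*(9 + 15))*(-4)² + 440659/3 = (21*24)*16 + 440659/3 = 504*16 + 440659/3 = 8064 + 440659/3 = 464851/3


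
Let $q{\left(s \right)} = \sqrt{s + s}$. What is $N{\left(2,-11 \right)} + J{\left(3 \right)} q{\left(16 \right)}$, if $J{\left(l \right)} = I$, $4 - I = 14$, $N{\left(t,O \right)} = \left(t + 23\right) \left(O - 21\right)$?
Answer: $-800 - 40 \sqrt{2} \approx -856.57$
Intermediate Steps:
$N{\left(t,O \right)} = \left(-21 + O\right) \left(23 + t\right)$ ($N{\left(t,O \right)} = \left(23 + t\right) \left(-21 + O\right) = \left(-21 + O\right) \left(23 + t\right)$)
$I = -10$ ($I = 4 - 14 = -10$)
$J{\left(l \right)} = -10$
$q{\left(s \right)} = \sqrt{2} \sqrt{s}$ ($q{\left(s \right)} = \sqrt{2 s} = \sqrt{2} \sqrt{s}$)
$N{\left(2,-11 \right)} + J{\left(3 \right)} q{\left(16 \right)} = \left(-483 - 42 + 23 \left(-11\right) - 22\right) - 10 \sqrt{2} \sqrt{16} = \left(-483 - 42 - 253 - 22\right) - 10 \sqrt{2} \cdot 4 = -800 - 10 \cdot 4 \sqrt{2} = -800 - 40 \sqrt{2}$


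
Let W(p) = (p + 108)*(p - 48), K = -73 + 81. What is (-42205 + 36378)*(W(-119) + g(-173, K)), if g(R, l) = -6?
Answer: -10669237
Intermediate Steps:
K = 8
W(p) = (-48 + p)*(108 + p) (W(p) = (108 + p)*(-48 + p) = (-48 + p)*(108 + p))
(-42205 + 36378)*(W(-119) + g(-173, K)) = (-42205 + 36378)*((-5184 + (-119)**2 + 60*(-119)) - 6) = -5827*((-5184 + 14161 - 7140) - 6) = -5827*(1837 - 6) = -5827*1831 = -10669237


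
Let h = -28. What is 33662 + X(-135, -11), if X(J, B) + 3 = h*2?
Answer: 33603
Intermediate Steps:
X(J, B) = -59 (X(J, B) = -3 - 28*2 = -3 - 56 = -59)
33662 + X(-135, -11) = 33662 - 59 = 33603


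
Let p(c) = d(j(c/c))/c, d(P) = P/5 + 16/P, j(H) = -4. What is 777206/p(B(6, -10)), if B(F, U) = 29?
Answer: -56347435/12 ≈ -4.6956e+6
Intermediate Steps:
d(P) = 16/P + P/5 (d(P) = P*(⅕) + 16/P = P/5 + 16/P = 16/P + P/5)
p(c) = -24/(5*c) (p(c) = (16/(-4) + (⅕)*(-4))/c = (16*(-¼) - ⅘)/c = (-4 - ⅘)/c = -24/(5*c))
777206/p(B(6, -10)) = 777206/((-24/5/29)) = 777206/((-24/5*1/29)) = 777206/(-24/145) = 777206*(-145/24) = -56347435/12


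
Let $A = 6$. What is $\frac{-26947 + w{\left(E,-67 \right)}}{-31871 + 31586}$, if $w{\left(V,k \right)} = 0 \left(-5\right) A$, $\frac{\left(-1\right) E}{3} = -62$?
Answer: $\frac{26947}{285} \approx 94.551$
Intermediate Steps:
$E = 186$ ($E = \left(-3\right) \left(-62\right) = 186$)
$w{\left(V,k \right)} = 0$ ($w{\left(V,k \right)} = 0 \left(-5\right) 6 = 0 \cdot 6 = 0$)
$\frac{-26947 + w{\left(E,-67 \right)}}{-31871 + 31586} = \frac{-26947 + 0}{-31871 + 31586} = - \frac{26947}{-285} = \left(-26947\right) \left(- \frac{1}{285}\right) = \frac{26947}{285}$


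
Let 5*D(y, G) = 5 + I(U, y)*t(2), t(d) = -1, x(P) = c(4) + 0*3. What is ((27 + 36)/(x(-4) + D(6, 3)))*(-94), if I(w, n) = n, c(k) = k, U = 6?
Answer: -29610/19 ≈ -1558.4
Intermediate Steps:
x(P) = 4 (x(P) = 4 + 0*3 = 4 + 0 = 4)
D(y, G) = 1 - y/5 (D(y, G) = (5 + y*(-1))/5 = (5 - y)/5 = 1 - y/5)
((27 + 36)/(x(-4) + D(6, 3)))*(-94) = ((27 + 36)/(4 + (1 - ⅕*6)))*(-94) = (63/(4 + (1 - 6/5)))*(-94) = (63/(4 - ⅕))*(-94) = (63/(19/5))*(-94) = (63*(5/19))*(-94) = (315/19)*(-94) = -29610/19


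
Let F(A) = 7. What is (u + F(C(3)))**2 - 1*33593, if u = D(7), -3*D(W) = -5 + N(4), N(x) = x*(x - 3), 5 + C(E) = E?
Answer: -301853/9 ≈ -33539.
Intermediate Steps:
C(E) = -5 + E
N(x) = x*(-3 + x)
D(W) = 1/3 (D(W) = -(-5 + 4*(-3 + 4))/3 = -(-5 + 4*1)/3 = -(-5 + 4)/3 = -1/3*(-1) = 1/3)
u = 1/3 ≈ 0.33333
(u + F(C(3)))**2 - 1*33593 = (1/3 + 7)**2 - 1*33593 = (22/3)**2 - 33593 = 484/9 - 33593 = -301853/9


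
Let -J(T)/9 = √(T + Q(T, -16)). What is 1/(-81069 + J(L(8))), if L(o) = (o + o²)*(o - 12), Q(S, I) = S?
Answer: -27023/2190743139 + 24*I/730247713 ≈ -1.2335e-5 + 3.2866e-8*I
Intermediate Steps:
L(o) = (-12 + o)*(o + o²) (L(o) = (o + o²)*(-12 + o) = (-12 + o)*(o + o²))
J(T) = -9*√2*√T (J(T) = -9*√(T + T) = -9*√2*√T)
1/(-81069 + J(L(8))) = 1/(-81069 - 9*√2*√(8*(-12 + 8² - 11*8))) = 1/(-81069 - 9*√2*√(8*(-12 + 64 - 88))) = 1/(-81069 - 9*√2*√(8*(-36))) = 1/(-81069 - 9*√2*√(-288)) = 1/(-81069 - 9*√2*12*I*√2) = 1/(-81069 - 216*I) = (-81069 + 216*I)/6572229417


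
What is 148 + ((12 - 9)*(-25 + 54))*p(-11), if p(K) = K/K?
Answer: 235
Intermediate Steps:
p(K) = 1
148 + ((12 - 9)*(-25 + 54))*p(-11) = 148 + ((12 - 9)*(-25 + 54))*1 = 148 + (3*29)*1 = 148 + 87*1 = 148 + 87 = 235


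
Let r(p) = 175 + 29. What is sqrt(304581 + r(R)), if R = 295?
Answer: 3*sqrt(33865) ≈ 552.07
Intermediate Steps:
r(p) = 204
sqrt(304581 + r(R)) = sqrt(304581 + 204) = sqrt(304785) = 3*sqrt(33865)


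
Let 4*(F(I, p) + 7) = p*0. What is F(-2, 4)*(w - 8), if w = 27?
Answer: -133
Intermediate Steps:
F(I, p) = -7 (F(I, p) = -7 + (p*0)/4 = -7 + (¼)*0 = -7 + 0 = -7)
F(-2, 4)*(w - 8) = -7*(27 - 8) = -7*19 = -133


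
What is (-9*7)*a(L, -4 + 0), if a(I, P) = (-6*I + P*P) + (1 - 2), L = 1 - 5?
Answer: -2457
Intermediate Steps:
L = -4
a(I, P) = -1 + P² - 6*I (a(I, P) = (-6*I + P²) - 1 = (P² - 6*I) - 1 = -1 + P² - 6*I)
(-9*7)*a(L, -4 + 0) = (-9*7)*(-1 + (-4 + 0)² - 6*(-4)) = -63*(-1 + (-4)² + 24) = -63*(-1 + 16 + 24) = -63*39 = -2457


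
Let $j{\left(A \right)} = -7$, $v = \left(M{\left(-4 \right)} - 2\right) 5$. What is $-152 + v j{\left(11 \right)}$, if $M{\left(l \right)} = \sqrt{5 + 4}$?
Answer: $-187$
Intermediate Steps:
$M{\left(l \right)} = 3$ ($M{\left(l \right)} = \sqrt{9} = 3$)
$v = 5$ ($v = \left(3 - 2\right) 5 = 1 \cdot 5 = 5$)
$-152 + v j{\left(11 \right)} = -152 + 5 \left(-7\right) = -152 - 35 = -187$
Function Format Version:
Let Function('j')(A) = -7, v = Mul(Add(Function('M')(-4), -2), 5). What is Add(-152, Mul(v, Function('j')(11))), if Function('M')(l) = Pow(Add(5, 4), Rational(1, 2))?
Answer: -187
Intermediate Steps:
Function('M')(l) = 3 (Function('M')(l) = Pow(9, Rational(1, 2)) = 3)
v = 5 (v = Mul(Add(3, -2), 5) = Mul(1, 5) = 5)
Add(-152, Mul(v, Function('j')(11))) = Add(-152, Mul(5, -7)) = Add(-152, -35) = -187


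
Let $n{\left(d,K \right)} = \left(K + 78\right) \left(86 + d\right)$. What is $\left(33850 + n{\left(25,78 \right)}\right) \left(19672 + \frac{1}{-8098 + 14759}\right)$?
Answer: $\frac{6704546685038}{6661} \approx 1.0065 \cdot 10^{9}$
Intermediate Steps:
$n{\left(d,K \right)} = \left(78 + K\right) \left(86 + d\right)$
$\left(33850 + n{\left(25,78 \right)}\right) \left(19672 + \frac{1}{-8098 + 14759}\right) = \left(33850 + \left(6708 + 78 \cdot 25 + 86 \cdot 78 + 78 \cdot 25\right)\right) \left(19672 + \frac{1}{-8098 + 14759}\right) = \left(33850 + \left(6708 + 1950 + 6708 + 1950\right)\right) \left(19672 + \frac{1}{6661}\right) = \left(33850 + 17316\right) \left(19672 + \frac{1}{6661}\right) = 51166 \cdot \frac{131035193}{6661} = \frac{6704546685038}{6661}$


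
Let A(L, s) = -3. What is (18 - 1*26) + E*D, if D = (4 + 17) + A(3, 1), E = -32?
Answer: -584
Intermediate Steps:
D = 18 (D = (4 + 17) - 3 = 21 - 3 = 18)
(18 - 1*26) + E*D = (18 - 1*26) - 32*18 = (18 - 26) - 576 = -8 - 576 = -584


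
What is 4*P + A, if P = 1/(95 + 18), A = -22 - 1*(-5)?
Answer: -1917/113 ≈ -16.965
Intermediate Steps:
A = -17 (A = -22 + 5 = -17)
P = 1/113 ≈ 0.0088496
4*P + A = 4*(1/113) - 17 = 4/113 - 17 = -1917/113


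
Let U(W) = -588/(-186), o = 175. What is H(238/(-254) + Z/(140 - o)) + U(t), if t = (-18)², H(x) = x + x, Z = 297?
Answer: -2161198/137795 ≈ -15.684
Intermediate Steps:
H(x) = 2*x
t = 324
U(W) = 98/31 (U(W) = -588*(-1)/186 = -1*(-98/31) = 98/31)
H(238/(-254) + Z/(140 - o)) + U(t) = 2*(238/(-254) + 297/(140 - 1*175)) + 98/31 = 2*(238*(-1/254) + 297/(140 - 175)) + 98/31 = 2*(-119/127 + 297/(-35)) + 98/31 = 2*(-119/127 + 297*(-1/35)) + 98/31 = 2*(-119/127 - 297/35) + 98/31 = 2*(-41884/4445) + 98/31 = -83768/4445 + 98/31 = -2161198/137795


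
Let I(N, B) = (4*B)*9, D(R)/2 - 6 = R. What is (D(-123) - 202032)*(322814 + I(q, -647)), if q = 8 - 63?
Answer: -60583116852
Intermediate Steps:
D(R) = 12 + 2*R
q = -55
I(N, B) = 36*B
(D(-123) - 202032)*(322814 + I(q, -647)) = ((12 + 2*(-123)) - 202032)*(322814 + 36*(-647)) = ((12 - 246) - 202032)*(322814 - 23292) = (-234 - 202032)*299522 = -202266*299522 = -60583116852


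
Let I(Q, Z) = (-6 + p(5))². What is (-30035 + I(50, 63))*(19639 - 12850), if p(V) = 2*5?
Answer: -203798991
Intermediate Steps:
p(V) = 10
I(Q, Z) = 16 (I(Q, Z) = (-6 + 10)² = 4² = 16)
(-30035 + I(50, 63))*(19639 - 12850) = (-30035 + 16)*(19639 - 12850) = -30019*6789 = -203798991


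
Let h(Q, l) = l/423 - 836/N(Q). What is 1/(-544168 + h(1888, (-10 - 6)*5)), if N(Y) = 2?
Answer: -423/230359958 ≈ -1.8363e-6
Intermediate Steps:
h(Q, l) = -418 + l/423 (h(Q, l) = l/423 - 836/2 = l*(1/423) - 836*½ = l/423 - 418 = -418 + l/423)
1/(-544168 + h(1888, (-10 - 6)*5)) = 1/(-544168 + (-418 + ((-10 - 6)*5)/423)) = 1/(-544168 + (-418 + (-16*5)/423)) = 1/(-544168 + (-418 + (1/423)*(-80))) = 1/(-544168 + (-418 - 80/423)) = 1/(-544168 - 176894/423) = 1/(-230359958/423) = -423/230359958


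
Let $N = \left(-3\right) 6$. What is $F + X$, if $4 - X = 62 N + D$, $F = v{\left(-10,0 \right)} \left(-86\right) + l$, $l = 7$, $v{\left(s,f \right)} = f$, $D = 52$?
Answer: $1075$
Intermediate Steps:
$N = -18$
$F = 7$ ($F = 0 \left(-86\right) + 7 = 0 + 7 = 7$)
$X = 1068$ ($X = 4 - \left(62 \left(-18\right) + 52\right) = 4 - \left(-1116 + 52\right) = 4 - -1064 = 4 + 1064 = 1068$)
$F + X = 7 + 1068 = 1075$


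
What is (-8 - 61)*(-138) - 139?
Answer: 9383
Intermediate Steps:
(-8 - 61)*(-138) - 139 = -69*(-138) - 139 = 9522 - 139 = 9383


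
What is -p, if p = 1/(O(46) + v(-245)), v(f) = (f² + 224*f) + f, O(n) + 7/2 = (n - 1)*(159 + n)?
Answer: -2/28243 ≈ -7.0814e-5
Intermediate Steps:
O(n) = -7/2 + (-1 + n)*(159 + n) (O(n) = -7/2 + (n - 1)*(159 + n) = -7/2 + (-1 + n)*(159 + n))
v(f) = f² + 225*f
p = 2/28243 (p = 1/((-325/2 + 46² + 158*46) - 245*(225 - 245)) = 1/((-325/2 + 2116 + 7268) - 245*(-20)) = 1/(18443/2 + 4900) = 1/(28243/2) = 2/28243 ≈ 7.0814e-5)
-p = -1*2/28243 = -2/28243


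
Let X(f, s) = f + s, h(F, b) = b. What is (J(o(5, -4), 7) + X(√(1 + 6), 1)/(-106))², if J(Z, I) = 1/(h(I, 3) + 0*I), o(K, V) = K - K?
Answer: 2668/25281 - 103*√7/16854 ≈ 0.089365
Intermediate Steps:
o(K, V) = 0
J(Z, I) = ⅓ (J(Z, I) = 1/(3 + 0*I) = 1/(3 + 0) = 1/3 = ⅓)
(J(o(5, -4), 7) + X(√(1 + 6), 1)/(-106))² = (⅓ + (√(1 + 6) + 1)/(-106))² = (⅓ + (√7 + 1)*(-1/106))² = (⅓ + (1 + √7)*(-1/106))² = (⅓ + (-1/106 - √7/106))² = (103/318 - √7/106)²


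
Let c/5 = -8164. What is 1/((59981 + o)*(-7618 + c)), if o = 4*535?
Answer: -1/3009016998 ≈ -3.3233e-10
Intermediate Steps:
c = -40820 (c = 5*(-8164) = -40820)
o = 2140
1/((59981 + o)*(-7618 + c)) = 1/((59981 + 2140)*(-7618 - 40820)) = 1/(62121*(-48438)) = (1/62121)*(-1/48438) = -1/3009016998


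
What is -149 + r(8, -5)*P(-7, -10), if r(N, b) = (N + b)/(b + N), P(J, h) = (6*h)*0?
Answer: -149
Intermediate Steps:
P(J, h) = 0
r(N, b) = 1 (r(N, b) = (N + b)/(N + b) = 1)
-149 + r(8, -5)*P(-7, -10) = -149 + 1*0 = -149 + 0 = -149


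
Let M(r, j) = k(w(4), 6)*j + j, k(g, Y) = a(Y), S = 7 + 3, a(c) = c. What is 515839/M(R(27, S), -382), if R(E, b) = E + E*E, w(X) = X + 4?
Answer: -515839/2674 ≈ -192.91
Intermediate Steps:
w(X) = 4 + X
S = 10
k(g, Y) = Y
R(E, b) = E + E²
M(r, j) = 7*j (M(r, j) = 6*j + j = 7*j)
515839/M(R(27, S), -382) = 515839/((7*(-382))) = 515839/(-2674) = 515839*(-1/2674) = -515839/2674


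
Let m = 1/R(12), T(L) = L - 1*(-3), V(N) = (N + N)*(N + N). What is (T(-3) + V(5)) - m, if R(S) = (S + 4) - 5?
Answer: 1099/11 ≈ 99.909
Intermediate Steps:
R(S) = -1 + S (R(S) = (4 + S) - 5 = -1 + S)
V(N) = 4*N² (V(N) = (2*N)*(2*N) = 4*N²)
T(L) = 3 + L (T(L) = L + 3 = 3 + L)
m = 1/11 (m = 1/(-1 + 12) = 1/11 ≈ 0.090909)
(T(-3) + V(5)) - m = ((3 - 3) + 4*5²) - 1*1/11 = (0 + 4*25) - 1/11 = (0 + 100) - 1/11 = 100 - 1/11 = 1099/11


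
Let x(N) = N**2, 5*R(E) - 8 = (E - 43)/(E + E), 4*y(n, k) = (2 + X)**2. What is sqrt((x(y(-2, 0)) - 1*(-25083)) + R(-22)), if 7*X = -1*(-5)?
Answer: sqrt(2915469785965)/10780 ≈ 158.39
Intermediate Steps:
X = 5/7 (X = (-1*(-5))/7 = (1/7)*5 = 5/7 ≈ 0.71429)
y(n, k) = 361/196 (y(n, k) = (2 + 5/7)**2/4 = (19/7)**2/4 = (1/4)*(361/49) = 361/196)
R(E) = 8/5 + (-43 + E)/(10*E) (R(E) = 8/5 + ((E - 43)/(E + E))/5 = 8/5 + ((-43 + E)/((2*E)))/5 = 8/5 + ((-43 + E)*(1/(2*E)))/5 = 8/5 + ((-43 + E)/(2*E))/5 = 8/5 + (-43 + E)/(10*E))
sqrt((x(y(-2, 0)) - 1*(-25083)) + R(-22)) = sqrt(((361/196)**2 - 1*(-25083)) + (1/10)*(-43 + 17*(-22))/(-22)) = sqrt((130321/38416 + 25083) + (1/10)*(-1/22)*(-43 - 374)) = sqrt(963718849/38416 + (1/10)*(-1/22)*(-417)) = sqrt(963718849/38416 + 417/220) = sqrt(53008541563/2112880) = sqrt(2915469785965)/10780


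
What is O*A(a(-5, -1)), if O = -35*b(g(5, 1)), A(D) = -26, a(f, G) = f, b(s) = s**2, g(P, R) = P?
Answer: 22750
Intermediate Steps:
O = -875 (O = -35*5**2 = -35*25 = -875)
O*A(a(-5, -1)) = -875*(-26) = 22750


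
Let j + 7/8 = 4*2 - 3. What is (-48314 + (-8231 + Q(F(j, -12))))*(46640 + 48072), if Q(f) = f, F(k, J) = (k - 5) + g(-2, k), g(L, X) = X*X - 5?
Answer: -42835479113/8 ≈ -5.3544e+9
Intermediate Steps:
g(L, X) = -5 + X**2 (g(L, X) = X**2 - 5 = -5 + X**2)
j = 33/8 (j = -7/8 + (4*2 - 3) = -7/8 + (8 - 3) = -7/8 + 5 = 33/8 ≈ 4.1250)
F(k, J) = -10 + k + k**2 (F(k, J) = (k - 5) + (-5 + k**2) = (-5 + k) + (-5 + k**2) = -10 + k + k**2)
(-48314 + (-8231 + Q(F(j, -12))))*(46640 + 48072) = (-48314 + (-8231 + (-10 + 33/8 + (33/8)**2)))*(46640 + 48072) = (-48314 + (-8231 + (-10 + 33/8 + 1089/64)))*94712 = (-48314 + (-8231 + 713/64))*94712 = (-48314 - 526071/64)*94712 = -3618167/64*94712 = -42835479113/8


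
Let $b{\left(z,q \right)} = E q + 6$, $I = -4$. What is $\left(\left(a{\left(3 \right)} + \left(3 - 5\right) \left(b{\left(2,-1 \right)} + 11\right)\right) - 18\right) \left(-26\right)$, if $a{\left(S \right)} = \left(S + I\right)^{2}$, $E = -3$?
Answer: $1482$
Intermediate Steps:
$b{\left(z,q \right)} = 6 - 3 q$ ($b{\left(z,q \right)} = - 3 q + 6 = 6 - 3 q$)
$a{\left(S \right)} = \left(-4 + S\right)^{2}$ ($a{\left(S \right)} = \left(S - 4\right)^{2} = \left(-4 + S\right)^{2}$)
$\left(\left(a{\left(3 \right)} + \left(3 - 5\right) \left(b{\left(2,-1 \right)} + 11\right)\right) - 18\right) \left(-26\right) = \left(\left(\left(-4 + 3\right)^{2} + \left(3 - 5\right) \left(\left(6 - -3\right) + 11\right)\right) - 18\right) \left(-26\right) = \left(\left(\left(-1\right)^{2} - 2 \left(\left(6 + 3\right) + 11\right)\right) - 18\right) \left(-26\right) = \left(\left(1 - 2 \left(9 + 11\right)\right) - 18\right) \left(-26\right) = \left(\left(1 - 40\right) - 18\right) \left(-26\right) = \left(-39 - 18\right) \left(-26\right) = \left(-57\right) \left(-26\right) = 1482$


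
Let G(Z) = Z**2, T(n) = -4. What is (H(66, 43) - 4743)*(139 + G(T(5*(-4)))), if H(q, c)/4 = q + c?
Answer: -667585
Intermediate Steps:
H(q, c) = 4*c + 4*q (H(q, c) = 4*(q + c) = 4*(c + q) = 4*c + 4*q)
(H(66, 43) - 4743)*(139 + G(T(5*(-4)))) = ((4*43 + 4*66) - 4743)*(139 + (-4)**2) = ((172 + 264) - 4743)*(139 + 16) = (436 - 4743)*155 = -4307*155 = -667585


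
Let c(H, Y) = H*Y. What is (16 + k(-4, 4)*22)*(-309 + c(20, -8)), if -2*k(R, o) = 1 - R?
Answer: 18291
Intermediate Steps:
k(R, o) = -1/2 + R/2 (k(R, o) = -(1 - R)/2 = -1/2 + R/2)
(16 + k(-4, 4)*22)*(-309 + c(20, -8)) = (16 + (-1/2 + (1/2)*(-4))*22)*(-309 + 20*(-8)) = (16 + (-1/2 - 2)*22)*(-309 - 160) = (16 - 5/2*22)*(-469) = (16 - 55)*(-469) = -39*(-469) = 18291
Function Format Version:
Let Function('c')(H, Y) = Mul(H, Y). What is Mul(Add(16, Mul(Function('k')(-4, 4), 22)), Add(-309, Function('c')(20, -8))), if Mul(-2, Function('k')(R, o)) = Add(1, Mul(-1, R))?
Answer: 18291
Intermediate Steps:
Function('k')(R, o) = Add(Rational(-1, 2), Mul(Rational(1, 2), R)) (Function('k')(R, o) = Mul(Rational(-1, 2), Add(1, Mul(-1, R))) = Add(Rational(-1, 2), Mul(Rational(1, 2), R)))
Mul(Add(16, Mul(Function('k')(-4, 4), 22)), Add(-309, Function('c')(20, -8))) = Mul(Add(16, Mul(Add(Rational(-1, 2), Mul(Rational(1, 2), -4)), 22)), Add(-309, Mul(20, -8))) = Mul(Add(16, Mul(Add(Rational(-1, 2), -2), 22)), Add(-309, -160)) = Mul(Add(16, Mul(Rational(-5, 2), 22)), -469) = Mul(Add(16, -55), -469) = Mul(-39, -469) = 18291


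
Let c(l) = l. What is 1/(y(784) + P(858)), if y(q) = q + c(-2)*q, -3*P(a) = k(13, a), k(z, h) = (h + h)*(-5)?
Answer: 1/2076 ≈ 0.00048170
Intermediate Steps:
k(z, h) = -10*h (k(z, h) = (2*h)*(-5) = -10*h)
P(a) = 10*a/3 (P(a) = -(-10)*a/3 = 10*a/3)
y(q) = -q (y(q) = q - 2*q = -q)
1/(y(784) + P(858)) = 1/(-1*784 + (10/3)*858) = 1/(-784 + 2860) = 1/2076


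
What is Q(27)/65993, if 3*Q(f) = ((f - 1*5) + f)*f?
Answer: 441/65993 ≈ 0.0066825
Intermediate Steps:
Q(f) = f*(-5 + 2*f)/3 (Q(f) = (((f - 1*5) + f)*f)/3 = (((f - 5) + f)*f)/3 = (((-5 + f) + f)*f)/3 = ((-5 + 2*f)*f)/3 = (f*(-5 + 2*f))/3 = f*(-5 + 2*f)/3)
Q(27)/65993 = ((⅓)*27*(-5 + 2*27))/65993 = ((⅓)*27*(-5 + 54))*(1/65993) = ((⅓)*27*49)*(1/65993) = 441*(1/65993) = 441/65993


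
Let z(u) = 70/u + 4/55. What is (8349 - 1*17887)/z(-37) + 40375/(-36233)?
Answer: 18503339530/3529857 ≈ 5242.0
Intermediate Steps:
z(u) = 4/55 + 70/u (z(u) = 70/u + 4*(1/55) = 70/u + 4/55 = 4/55 + 70/u)
(8349 - 1*17887)/z(-37) + 40375/(-36233) = (8349 - 1*17887)/(4/55 + 70/(-37)) + 40375/(-36233) = (8349 - 17887)/(4/55 + 70*(-1/37)) + 40375*(-1/36233) = -9538/(4/55 - 70/37) - 2125/1907 = -9538/(-3702/2035) - 2125/1907 = -9538*(-2035/3702) - 2125/1907 = 9704915/1851 - 2125/1907 = 18503339530/3529857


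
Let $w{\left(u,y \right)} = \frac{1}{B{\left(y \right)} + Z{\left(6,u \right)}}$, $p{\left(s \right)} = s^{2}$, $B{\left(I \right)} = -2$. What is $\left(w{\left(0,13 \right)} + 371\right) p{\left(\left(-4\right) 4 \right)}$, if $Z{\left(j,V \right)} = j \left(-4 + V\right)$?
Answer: $\frac{1234560}{13} \approx 94966.0$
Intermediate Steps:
$w{\left(u,y \right)} = \frac{1}{-26 + 6 u}$ ($w{\left(u,y \right)} = \frac{1}{-2 + 6 \left(-4 + u\right)} = \frac{1}{-2 + \left(-24 + 6 u\right)} = \frac{1}{-26 + 6 u}$)
$\left(w{\left(0,13 \right)} + 371\right) p{\left(\left(-4\right) 4 \right)} = \left(\frac{1}{2 \left(-13 + 3 \cdot 0\right)} + 371\right) \left(\left(-4\right) 4\right)^{2} = \left(\frac{1}{2 \left(-13 + 0\right)} + 371\right) \left(-16\right)^{2} = \left(\frac{1}{2 \left(-13\right)} + 371\right) 256 = \left(\frac{1}{2} \left(- \frac{1}{13}\right) + 371\right) 256 = \left(- \frac{1}{26} + 371\right) 256 = \frac{9645}{26} \cdot 256 = \frac{1234560}{13}$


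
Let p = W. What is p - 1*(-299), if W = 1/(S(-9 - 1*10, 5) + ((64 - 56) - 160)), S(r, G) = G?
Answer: 43952/147 ≈ 298.99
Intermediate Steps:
W = -1/147 (W = 1/(5 + ((64 - 56) - 160)) = 1/(5 + (8 - 160)) = 1/(5 - 152) = 1/(-147) = -1/147 ≈ -0.0068027)
p = -1/147 ≈ -0.0068027
p - 1*(-299) = -1/147 - 1*(-299) = -1/147 + 299 = 43952/147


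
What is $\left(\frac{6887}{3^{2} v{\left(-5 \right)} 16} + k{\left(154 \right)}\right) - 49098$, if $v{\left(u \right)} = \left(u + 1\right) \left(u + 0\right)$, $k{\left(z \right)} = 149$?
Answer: $- \frac{140966233}{2880} \approx -48947.0$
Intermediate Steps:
$v{\left(u \right)} = u \left(1 + u\right)$ ($v{\left(u \right)} = \left(1 + u\right) u = u \left(1 + u\right)$)
$\left(\frac{6887}{3^{2} v{\left(-5 \right)} 16} + k{\left(154 \right)}\right) - 49098 = \left(\frac{6887}{3^{2} \left(- 5 \left(1 - 5\right)\right) 16} + 149\right) - 49098 = \left(\frac{6887}{9 \left(\left(-5\right) \left(-4\right)\right) 16} + 149\right) - 49098 = \left(\frac{6887}{9 \cdot 20 \cdot 16} + 149\right) - 49098 = \left(\frac{6887}{180 \cdot 16} + 149\right) - 49098 = \left(\frac{6887}{2880} + 149\right) - 49098 = \frac{436007}{2880} - 49098 = - \frac{140966233}{2880}$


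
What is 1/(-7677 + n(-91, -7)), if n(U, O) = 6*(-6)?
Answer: -1/7713 ≈ -0.00012965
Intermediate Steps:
n(U, O) = -36
1/(-7677 + n(-91, -7)) = 1/(-7677 - 36) = 1/(-7713) = -1/7713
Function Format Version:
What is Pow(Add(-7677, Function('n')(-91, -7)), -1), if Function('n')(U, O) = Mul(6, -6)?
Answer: Rational(-1, 7713) ≈ -0.00012965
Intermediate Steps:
Function('n')(U, O) = -36
Pow(Add(-7677, Function('n')(-91, -7)), -1) = Pow(Add(-7677, -36), -1) = Pow(-7713, -1) = Rational(-1, 7713)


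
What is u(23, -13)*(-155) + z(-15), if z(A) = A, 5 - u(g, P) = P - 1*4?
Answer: -3425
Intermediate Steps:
u(g, P) = 9 - P (u(g, P) = 5 - (P - 1*4) = 5 - (P - 4) = 5 - (-4 + P) = 5 + (4 - P) = 9 - P)
u(23, -13)*(-155) + z(-15) = (9 - 1*(-13))*(-155) - 15 = (9 + 13)*(-155) - 15 = 22*(-155) - 15 = -3410 - 15 = -3425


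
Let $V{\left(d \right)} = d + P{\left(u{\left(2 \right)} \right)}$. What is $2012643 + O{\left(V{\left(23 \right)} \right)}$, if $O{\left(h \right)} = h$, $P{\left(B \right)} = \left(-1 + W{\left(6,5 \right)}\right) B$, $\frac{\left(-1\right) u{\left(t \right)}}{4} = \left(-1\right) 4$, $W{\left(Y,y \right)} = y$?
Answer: $2012730$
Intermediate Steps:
$u{\left(t \right)} = 16$ ($u{\left(t \right)} = - 4 \left(\left(-1\right) 4\right) = \left(-4\right) \left(-4\right) = 16$)
$P{\left(B \right)} = 4 B$ ($P{\left(B \right)} = \left(-1 + 5\right) B = 4 B$)
$V{\left(d \right)} = 64 + d$ ($V{\left(d \right)} = d + 4 \cdot 16 = d + 64 = 64 + d$)
$2012643 + O{\left(V{\left(23 \right)} \right)} = 2012643 + \left(64 + 23\right) = 2012643 + 87 = 2012730$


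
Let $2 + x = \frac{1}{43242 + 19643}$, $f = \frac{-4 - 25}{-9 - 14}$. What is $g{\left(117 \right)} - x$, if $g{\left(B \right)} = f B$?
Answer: $\frac{216261492}{1446355} \approx 149.52$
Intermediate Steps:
$f = \frac{29}{23}$ ($f = - \frac{29}{-23} = \left(-29\right) \left(- \frac{1}{23}\right) = \frac{29}{23} \approx 1.2609$)
$x = - \frac{125769}{62885}$ ($x = -2 + \frac{1}{43242 + 19643} = -2 + \frac{1}{62885} = - \frac{125769}{62885} \approx -2.0$)
$g{\left(B \right)} = \frac{29 B}{23}$
$g{\left(117 \right)} - x = \frac{29}{23} \cdot 117 - - \frac{125769}{62885} = \frac{3393}{23} + \frac{125769}{62885} = \frac{216261492}{1446355}$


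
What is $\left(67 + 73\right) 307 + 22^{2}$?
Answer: $43464$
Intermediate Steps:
$\left(67 + 73\right) 307 + 22^{2} = 140 \cdot 307 + 484 = 42980 + 484 = 43464$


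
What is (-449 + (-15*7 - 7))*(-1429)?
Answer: 801669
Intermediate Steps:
(-449 + (-15*7 - 7))*(-1429) = (-449 + (-105 - 7))*(-1429) = (-449 - 112)*(-1429) = -561*(-1429) = 801669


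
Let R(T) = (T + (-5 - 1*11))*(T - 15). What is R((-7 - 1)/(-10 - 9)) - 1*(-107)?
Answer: 120619/361 ≈ 334.12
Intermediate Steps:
R(T) = (-16 + T)*(-15 + T) (R(T) = (T + (-5 - 11))*(-15 + T) = (T - 16)*(-15 + T) = (-16 + T)*(-15 + T))
R((-7 - 1)/(-10 - 9)) - 1*(-107) = (240 + ((-7 - 1)/(-10 - 9))² - 31*(-7 - 1)/(-10 - 9)) - 1*(-107) = (240 + (-8/(-19))² - (-248)/(-19)) + 107 = (240 + (-8*(-1/19))² - (-248)*(-1)/19) + 107 = (240 + (8/19)² - 31*8/19) + 107 = (240 + 64/361 - 248/19) + 107 = 81992/361 + 107 = 120619/361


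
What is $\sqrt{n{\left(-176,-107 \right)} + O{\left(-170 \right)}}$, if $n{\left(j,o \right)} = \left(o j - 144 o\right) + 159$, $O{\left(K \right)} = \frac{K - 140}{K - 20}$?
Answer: $\frac{2 \sqrt{3104657}}{19} \approx 185.47$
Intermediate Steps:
$O{\left(K \right)} = \frac{-140 + K}{-20 + K}$
$n{\left(j,o \right)} = 159 - 144 o + j o$ ($n{\left(j,o \right)} = \left(j o - 144 o\right) + 159 = \left(- 144 o + j o\right) + 159 = 159 - 144 o + j o$)
$\sqrt{n{\left(-176,-107 \right)} + O{\left(-170 \right)}} = \sqrt{\left(159 - -15408 - -18832\right) + \frac{-140 - 170}{-20 - 170}} = \sqrt{\left(159 + 15408 + 18832\right) + \frac{1}{-190} \left(-310\right)} = \sqrt{34399 - - \frac{31}{19}} = \sqrt{34399 + \frac{31}{19}} = \sqrt{\frac{653612}{19}} = \frac{2 \sqrt{3104657}}{19}$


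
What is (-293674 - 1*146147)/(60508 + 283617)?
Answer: -439821/344125 ≈ -1.2781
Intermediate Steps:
(-293674 - 1*146147)/(60508 + 283617) = (-293674 - 146147)/344125 = -439821*1/344125 = -439821/344125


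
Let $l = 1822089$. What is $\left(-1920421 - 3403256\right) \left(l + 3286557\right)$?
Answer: $-27196781211342$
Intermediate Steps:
$\left(-1920421 - 3403256\right) \left(l + 3286557\right) = \left(-1920421 - 3403256\right) \left(1822089 + 3286557\right) = \left(-5323677\right) 5108646 = -27196781211342$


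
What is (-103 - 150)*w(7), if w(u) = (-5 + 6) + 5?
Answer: -1518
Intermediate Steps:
w(u) = 6 (w(u) = 1 + 5 = 6)
(-103 - 150)*w(7) = (-103 - 150)*6 = -253*6 = -1518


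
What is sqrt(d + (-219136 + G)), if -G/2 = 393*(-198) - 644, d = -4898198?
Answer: I*sqrt(4960418) ≈ 2227.2*I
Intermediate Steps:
G = 156916 (G = -2*(393*(-198) - 644) = -2*(-77814 - 644) = -2*(-78458) = 156916)
sqrt(d + (-219136 + G)) = sqrt(-4898198 + (-219136 + 156916)) = sqrt(-4898198 - 62220) = sqrt(-4960418) = I*sqrt(4960418)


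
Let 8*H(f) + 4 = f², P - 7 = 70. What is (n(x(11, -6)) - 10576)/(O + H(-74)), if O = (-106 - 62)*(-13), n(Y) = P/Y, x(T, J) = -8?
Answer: -84685/22944 ≈ -3.6909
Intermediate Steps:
P = 77 (P = 7 + 70 = 77)
n(Y) = 77/Y
O = 2184 (O = -168*(-13) = 2184)
H(f) = -½ + f²/8
(n(x(11, -6)) - 10576)/(O + H(-74)) = (77/(-8) - 10576)/(2184 + (-½ + (⅛)*(-74)²)) = (77*(-⅛) - 10576)/(2184 + (-½ + (⅛)*5476)) = (-77/8 - 10576)/(2184 + (-½ + 1369/2)) = -84685/(8*(2184 + 684)) = -84685/8/2868 = -84685/8*1/2868 = -84685/22944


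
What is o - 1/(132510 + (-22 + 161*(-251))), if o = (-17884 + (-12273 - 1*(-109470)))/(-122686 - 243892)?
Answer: -7303269679/33753402506 ≈ -0.21637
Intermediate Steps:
o = -79313/366578 (o = (-17884 + (-12273 + 109470))/(-366578) = (-17884 + 97197)*(-1/366578) = 79313*(-1/366578) = -79313/366578 ≈ -0.21636)
o - 1/(132510 + (-22 + 161*(-251))) = -79313/366578 - 1/(132510 + (-22 + 161*(-251))) = -79313/366578 - 1/(132510 + (-22 - 40411)) = -79313/366578 - 1/(132510 - 40433) = -79313/366578 - 1/92077 = -7303269679/33753402506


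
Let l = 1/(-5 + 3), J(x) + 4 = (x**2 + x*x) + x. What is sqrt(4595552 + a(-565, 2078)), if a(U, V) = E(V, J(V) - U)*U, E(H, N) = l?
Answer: sqrt(18383338)/2 ≈ 2143.8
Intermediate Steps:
J(x) = -4 + x + 2*x**2 (J(x) = -4 + ((x**2 + x*x) + x) = -4 + ((x**2 + x**2) + x) = -4 + (2*x**2 + x) = -4 + (x + 2*x**2) = -4 + x + 2*x**2)
l = -1/2 (l = 1/(-2) = -1/2 ≈ -0.50000)
E(H, N) = -1/2
a(U, V) = -U/2
sqrt(4595552 + a(-565, 2078)) = sqrt(4595552 - 1/2*(-565)) = sqrt(4595552 + 565/2) = sqrt(9191669/2) = sqrt(18383338)/2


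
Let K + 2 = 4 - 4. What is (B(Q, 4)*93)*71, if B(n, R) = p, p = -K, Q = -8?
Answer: 13206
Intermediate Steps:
K = -2 (K = -2 + (4 - 4) = -2 + 0 = -2)
p = 2 (p = -1*(-2) = 2)
B(n, R) = 2
(B(Q, 4)*93)*71 = (2*93)*71 = 186*71 = 13206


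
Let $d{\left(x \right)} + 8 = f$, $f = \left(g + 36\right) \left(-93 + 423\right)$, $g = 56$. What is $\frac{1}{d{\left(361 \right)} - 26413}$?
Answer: $\frac{1}{3939} \approx 0.00025387$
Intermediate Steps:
$f = 30360$ ($f = \left(56 + 36\right) \left(-93 + 423\right) = 92 \cdot 330 = 30360$)
$d{\left(x \right)} = 30352$ ($d{\left(x \right)} = -8 + 30360 = 30352$)
$\frac{1}{d{\left(361 \right)} - 26413} = \frac{1}{30352 - 26413} = \frac{1}{3939}$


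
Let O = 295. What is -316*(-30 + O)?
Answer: -83740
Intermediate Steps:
-316*(-30 + O) = -316*(-30 + 295) = -316*265 = -83740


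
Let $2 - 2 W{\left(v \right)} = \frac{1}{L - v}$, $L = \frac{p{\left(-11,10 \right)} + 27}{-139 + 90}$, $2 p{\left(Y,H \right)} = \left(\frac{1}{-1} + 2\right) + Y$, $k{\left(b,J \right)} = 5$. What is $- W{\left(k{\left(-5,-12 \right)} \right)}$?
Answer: $- \frac{583}{534} \approx -1.0918$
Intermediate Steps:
$p{\left(Y,H \right)} = \frac{1}{2} + \frac{Y}{2}$ ($p{\left(Y,H \right)} = \frac{\left(\frac{1}{-1} + 2\right) + Y}{2} = \frac{\left(-1 + 2\right) + Y}{2} = \frac{1 + Y}{2} = \frac{1}{2} + \frac{Y}{2}$)
$L = - \frac{22}{49}$ ($L = \frac{\left(\frac{1}{2} + \frac{1}{2} \left(-11\right)\right) + 27}{-139 + 90} = \frac{\left(\frac{1}{2} - \frac{11}{2}\right) + 27}{-49} = \left(-5 + 27\right) \left(- \frac{1}{49}\right) = 22 \left(- \frac{1}{49}\right) = - \frac{22}{49} \approx -0.44898$)
$W{\left(v \right)} = 1 - \frac{1}{2 \left(- \frac{22}{49} - v\right)}$
$- W{\left(k{\left(-5,-12 \right)} \right)} = - \frac{93 + 98 \cdot 5}{2 \left(22 + 49 \cdot 5\right)} = - \frac{93 + 490}{2 \left(22 + 245\right)} = - \frac{583}{2 \cdot 267} = \left(-1\right) \frac{583}{534} = - \frac{583}{534}$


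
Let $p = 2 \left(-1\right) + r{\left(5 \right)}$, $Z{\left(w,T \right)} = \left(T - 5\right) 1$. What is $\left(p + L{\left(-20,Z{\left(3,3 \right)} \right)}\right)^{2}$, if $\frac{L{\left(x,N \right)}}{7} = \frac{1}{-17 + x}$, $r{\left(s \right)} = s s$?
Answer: $\frac{712336}{1369} \approx 520.33$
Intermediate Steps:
$r{\left(s \right)} = s^{2}$
$Z{\left(w,T \right)} = -5 + T$ ($Z{\left(w,T \right)} = \left(-5 + T\right) 1 = -5 + T$)
$L{\left(x,N \right)} = \frac{7}{-17 + x}$
$p = 23$ ($p = 2 \left(-1\right) + 5^{2} = -2 + 25 = 23$)
$\left(p + L{\left(-20,Z{\left(3,3 \right)} \right)}\right)^{2} = \left(23 + \frac{7}{-17 - 20}\right)^{2} = \left(23 + \frac{7}{-37}\right)^{2} = \left(23 + 7 \left(- \frac{1}{37}\right)\right)^{2} = \left(23 - \frac{7}{37}\right)^{2} = \left(\frac{844}{37}\right)^{2} = \frac{712336}{1369}$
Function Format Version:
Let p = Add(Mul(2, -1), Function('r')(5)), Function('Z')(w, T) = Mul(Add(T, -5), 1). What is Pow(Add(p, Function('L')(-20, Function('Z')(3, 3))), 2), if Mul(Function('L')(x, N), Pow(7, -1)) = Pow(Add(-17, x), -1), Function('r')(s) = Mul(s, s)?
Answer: Rational(712336, 1369) ≈ 520.33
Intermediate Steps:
Function('r')(s) = Pow(s, 2)
Function('Z')(w, T) = Add(-5, T) (Function('Z')(w, T) = Mul(Add(-5, T), 1) = Add(-5, T))
Function('L')(x, N) = Mul(7, Pow(Add(-17, x), -1))
p = 23 (p = Add(Mul(2, -1), Pow(5, 2)) = Add(-2, 25) = 23)
Pow(Add(p, Function('L')(-20, Function('Z')(3, 3))), 2) = Pow(Add(23, Mul(7, Pow(Add(-17, -20), -1))), 2) = Pow(Add(23, Mul(7, Pow(-37, -1))), 2) = Pow(Add(23, Mul(7, Rational(-1, 37))), 2) = Pow(Add(23, Rational(-7, 37)), 2) = Pow(Rational(844, 37), 2) = Rational(712336, 1369)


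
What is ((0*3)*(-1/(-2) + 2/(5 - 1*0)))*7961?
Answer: 0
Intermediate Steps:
((0*3)*(-1/(-2) + 2/(5 - 1*0)))*7961 = (0*(-1*(-½) + 2/(5 + 0)))*7961 = (0*(½ + 2/5))*7961 = (0*(½ + 2*(⅕)))*7961 = (0*(½ + ⅖))*7961 = (0*(9/10))*7961 = 0*7961 = 0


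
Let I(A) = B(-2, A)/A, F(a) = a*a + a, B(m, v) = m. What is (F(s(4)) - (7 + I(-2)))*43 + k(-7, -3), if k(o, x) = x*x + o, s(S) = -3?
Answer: -84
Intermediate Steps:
F(a) = a + a**2 (F(a) = a**2 + a = a + a**2)
I(A) = -2/A
k(o, x) = o + x**2 (k(o, x) = x**2 + o = o + x**2)
(F(s(4)) - (7 + I(-2)))*43 + k(-7, -3) = (-3*(1 - 3) - (7 - 2/(-2)))*43 + (-7 + (-3)**2) = (-3*(-2) - (7 - 2*(-1/2)))*43 + (-7 + 9) = (6 - (7 + 1))*43 + 2 = (6 - 1*8)*43 + 2 = (6 - 8)*43 + 2 = -2*43 + 2 = -86 + 2 = -84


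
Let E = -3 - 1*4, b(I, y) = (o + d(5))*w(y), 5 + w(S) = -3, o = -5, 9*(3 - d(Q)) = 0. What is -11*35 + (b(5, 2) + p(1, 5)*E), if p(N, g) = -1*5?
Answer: -334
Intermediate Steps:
d(Q) = 3 (d(Q) = 3 - 1/9*0 = 3 + 0 = 3)
w(S) = -8 (w(S) = -5 - 3 = -8)
p(N, g) = -5
b(I, y) = 16 (b(I, y) = (-5 + 3)*(-8) = -2*(-8) = 16)
E = -7 (E = -3 - 4 = -7)
-11*35 + (b(5, 2) + p(1, 5)*E) = -11*35 + (16 - 5*(-7)) = -385 + (16 + 35) = -385 + 51 = -334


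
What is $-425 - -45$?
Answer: $-380$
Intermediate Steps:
$-425 - -45 = -425 + 45 = -380$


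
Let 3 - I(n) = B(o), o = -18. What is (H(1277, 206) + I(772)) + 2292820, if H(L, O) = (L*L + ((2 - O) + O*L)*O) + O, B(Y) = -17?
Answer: 58072523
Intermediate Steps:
I(n) = 20 (I(n) = 3 - 1*(-17) = 3 + 17 = 20)
H(L, O) = O + L² + O*(2 - O + L*O) (H(L, O) = (L² + ((2 - O) + L*O)*O) + O = (L² + (2 - O + L*O)*O) + O = (L² + O*(2 - O + L*O)) + O = O + L² + O*(2 - O + L*O))
(H(1277, 206) + I(772)) + 2292820 = ((1277² - 1*206² + 3*206 + 1277*206²) + 20) + 2292820 = ((1630729 - 1*42436 + 618 + 1277*42436) + 20) + 2292820 = ((1630729 - 42436 + 618 + 54190772) + 20) + 2292820 = (55779683 + 20) + 2292820 = 55779703 + 2292820 = 58072523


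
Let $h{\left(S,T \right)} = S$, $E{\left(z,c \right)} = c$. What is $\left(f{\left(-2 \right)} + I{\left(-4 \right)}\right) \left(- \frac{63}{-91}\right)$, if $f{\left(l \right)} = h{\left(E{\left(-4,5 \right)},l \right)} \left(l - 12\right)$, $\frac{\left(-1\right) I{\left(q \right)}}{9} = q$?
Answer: $- \frac{306}{13} \approx -23.538$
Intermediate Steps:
$I{\left(q \right)} = - 9 q$
$f{\left(l \right)} = -60 + 5 l$ ($f{\left(l \right)} = 5 \left(l - 12\right) = 5 \left(-12 + l\right) = -60 + 5 l$)
$\left(f{\left(-2 \right)} + I{\left(-4 \right)}\right) \left(- \frac{63}{-91}\right) = \left(\left(-60 + 5 \left(-2\right)\right) - -36\right) \left(- \frac{63}{-91}\right) = \left(\left(-60 - 10\right) + 36\right) \left(- \frac{63 \left(-1\right)}{91}\right) = \left(-70 + 36\right) \left(\left(-1\right) \left(- \frac{9}{13}\right)\right) = \left(-34\right) \frac{9}{13} = - \frac{306}{13}$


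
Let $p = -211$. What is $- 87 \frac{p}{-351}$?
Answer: $- \frac{6119}{117} \approx -52.299$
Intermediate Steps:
$- 87 \frac{p}{-351} = - 87 \left(- \frac{211}{-351}\right) = - 87 \left(\left(-211\right) \left(- \frac{1}{351}\right)\right) = \left(-87\right) \frac{211}{351} = - \frac{6119}{117}$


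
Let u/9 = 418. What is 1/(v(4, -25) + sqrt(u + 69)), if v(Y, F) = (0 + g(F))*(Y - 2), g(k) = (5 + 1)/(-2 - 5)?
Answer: 28/62525 + 49*sqrt(3831)/187575 ≈ 0.016617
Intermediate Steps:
g(k) = -6/7 (g(k) = 6/(-7) = 6*(-1/7) = -6/7)
u = 3762 (u = 9*418 = 3762)
v(Y, F) = 12/7 - 6*Y/7 (v(Y, F) = (0 - 6/7)*(Y - 2) = -6*(-2 + Y)/7 = 12/7 - 6*Y/7)
1/(v(4, -25) + sqrt(u + 69)) = 1/((12/7 - 6/7*4) + sqrt(3762 + 69)) = 1/((12/7 - 24/7) + sqrt(3831)) = 1/(-12/7 + sqrt(3831))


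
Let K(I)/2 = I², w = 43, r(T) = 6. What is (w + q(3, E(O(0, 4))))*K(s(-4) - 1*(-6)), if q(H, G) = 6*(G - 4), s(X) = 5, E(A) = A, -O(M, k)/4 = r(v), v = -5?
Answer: -30250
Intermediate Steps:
O(M, k) = -24 (O(M, k) = -4*6 = -24)
K(I) = 2*I²
q(H, G) = -24 + 6*G (q(H, G) = 6*(-4 + G) = -24 + 6*G)
(w + q(3, E(O(0, 4))))*K(s(-4) - 1*(-6)) = (43 + (-24 + 6*(-24)))*(2*(5 - 1*(-6))²) = (43 + (-24 - 144))*(2*(5 + 6)²) = (43 - 168)*(2*11²) = -250*121 = -125*242 = -30250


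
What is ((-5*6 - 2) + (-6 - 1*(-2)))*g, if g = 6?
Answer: -216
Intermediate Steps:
((-5*6 - 2) + (-6 - 1*(-2)))*g = ((-5*6 - 2) + (-6 - 1*(-2)))*6 = ((-30 - 2) + (-6 + 2))*6 = (-32 - 4)*6 = -36*6 = -216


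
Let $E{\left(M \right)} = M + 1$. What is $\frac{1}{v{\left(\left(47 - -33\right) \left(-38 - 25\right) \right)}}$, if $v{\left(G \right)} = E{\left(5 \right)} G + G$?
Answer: $- \frac{1}{35280} \approx -2.8345 \cdot 10^{-5}$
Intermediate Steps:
$E{\left(M \right)} = 1 + M$
$v{\left(G \right)} = 7 G$ ($v{\left(G \right)} = \left(1 + 5\right) G + G = 6 G + G = 7 G$)
$\frac{1}{v{\left(\left(47 - -33\right) \left(-38 - 25\right) \right)}} = \frac{1}{7 \left(47 - -33\right) \left(-38 - 25\right)} = \frac{1}{7 \left(47 + 33\right) \left(-63\right)} = \frac{1}{7 \cdot 80 \left(-63\right)} = \frac{1}{7 \left(-5040\right)} = \frac{1}{-35280} = - \frac{1}{35280}$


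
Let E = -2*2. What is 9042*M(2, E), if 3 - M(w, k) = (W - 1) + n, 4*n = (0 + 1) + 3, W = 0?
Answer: 27126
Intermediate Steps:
n = 1 (n = ((0 + 1) + 3)/4 = (1 + 3)/4 = (¼)*4 = 1)
E = -4
M(w, k) = 3 (M(w, k) = 3 - ((0 - 1) + 1) = 3 - (-1 + 1) = 3 - 1*0 = 3 + 0 = 3)
9042*M(2, E) = 9042*3 = 27126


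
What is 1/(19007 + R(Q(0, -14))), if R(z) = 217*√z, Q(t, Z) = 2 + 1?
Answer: 19007/361124782 - 217*√3/361124782 ≈ 5.1592e-5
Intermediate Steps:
Q(t, Z) = 3
1/(19007 + R(Q(0, -14))) = 1/(19007 + 217*√3)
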